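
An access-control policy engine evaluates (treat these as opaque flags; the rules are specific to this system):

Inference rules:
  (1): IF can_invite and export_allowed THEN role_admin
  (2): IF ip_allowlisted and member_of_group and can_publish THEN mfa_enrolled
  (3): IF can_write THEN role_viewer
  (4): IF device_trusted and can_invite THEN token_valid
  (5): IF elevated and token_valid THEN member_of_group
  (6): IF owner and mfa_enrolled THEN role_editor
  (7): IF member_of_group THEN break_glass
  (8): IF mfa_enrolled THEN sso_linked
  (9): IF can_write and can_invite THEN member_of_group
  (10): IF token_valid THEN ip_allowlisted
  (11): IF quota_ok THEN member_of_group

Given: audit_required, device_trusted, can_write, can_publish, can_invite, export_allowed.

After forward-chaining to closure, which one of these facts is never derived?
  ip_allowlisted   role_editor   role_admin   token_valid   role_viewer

Round 1: (1) [IF can_invite and export_allowed THEN role_admin]; (3) [IF can_write THEN role_viewer]; (4) [IF device_trusted and can_invite THEN token_valid]; (9) [IF can_write and can_invite THEN member_of_group]. Adds role_admin, role_viewer, token_valid, member_of_group.
Round 2: (7) [IF member_of_group THEN break_glass]; (10) [IF token_valid THEN ip_allowlisted]. Adds break_glass, ip_allowlisted.
Round 3: (2) [IF ip_allowlisted and member_of_group and can_publish THEN mfa_enrolled]. Adds mfa_enrolled.
Round 4: (8) [IF mfa_enrolled THEN sso_linked]. Adds sso_linked.
Derived: token_valid (round 1), role_viewer (round 1), ip_allowlisted (round 2), role_admin (round 1). role_editor never appears in any round.

role_editor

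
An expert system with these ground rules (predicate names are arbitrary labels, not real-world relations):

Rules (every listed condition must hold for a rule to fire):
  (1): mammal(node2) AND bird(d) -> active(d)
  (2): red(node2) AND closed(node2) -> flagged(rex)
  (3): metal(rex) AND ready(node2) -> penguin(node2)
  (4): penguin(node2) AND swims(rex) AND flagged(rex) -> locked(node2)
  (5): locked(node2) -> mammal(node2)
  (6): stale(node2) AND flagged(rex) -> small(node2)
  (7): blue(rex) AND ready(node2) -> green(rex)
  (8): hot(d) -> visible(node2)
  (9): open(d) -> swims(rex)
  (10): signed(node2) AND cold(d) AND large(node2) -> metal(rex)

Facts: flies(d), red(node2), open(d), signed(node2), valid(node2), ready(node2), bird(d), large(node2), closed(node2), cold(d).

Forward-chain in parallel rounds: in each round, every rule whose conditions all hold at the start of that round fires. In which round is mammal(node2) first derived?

Round 1: (2) [red(node2) AND closed(node2) -> flagged(rex)]; (9) [open(d) -> swims(rex)]; (10) [signed(node2) AND cold(d) AND large(node2) -> metal(rex)]. New: flagged(rex), swims(rex), metal(rex).
Round 2: (3) [metal(rex) AND ready(node2) -> penguin(node2)]. New: penguin(node2).
Round 3: (4) [penguin(node2) AND swims(rex) AND flagged(rex) -> locked(node2)]. New: locked(node2).
Round 4: (5) [locked(node2) -> mammal(node2)]. New: mammal(node2).
mammal(node2) first appears in round 4.

4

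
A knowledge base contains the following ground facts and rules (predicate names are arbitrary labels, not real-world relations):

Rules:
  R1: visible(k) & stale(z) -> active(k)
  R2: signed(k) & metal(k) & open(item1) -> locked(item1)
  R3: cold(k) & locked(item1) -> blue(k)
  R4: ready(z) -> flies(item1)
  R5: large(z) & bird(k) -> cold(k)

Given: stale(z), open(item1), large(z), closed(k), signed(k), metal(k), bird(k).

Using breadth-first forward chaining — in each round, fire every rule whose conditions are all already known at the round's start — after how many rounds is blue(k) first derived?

[1] R2 [signed(k) & metal(k) & open(item1) -> locked(item1)]; R5 [large(z) & bird(k) -> cold(k)]. ⇒ new: locked(item1), cold(k).
[2] R3 [cold(k) & locked(item1) -> blue(k)]. ⇒ new: blue(k).
blue(k) first appears in round 2.

2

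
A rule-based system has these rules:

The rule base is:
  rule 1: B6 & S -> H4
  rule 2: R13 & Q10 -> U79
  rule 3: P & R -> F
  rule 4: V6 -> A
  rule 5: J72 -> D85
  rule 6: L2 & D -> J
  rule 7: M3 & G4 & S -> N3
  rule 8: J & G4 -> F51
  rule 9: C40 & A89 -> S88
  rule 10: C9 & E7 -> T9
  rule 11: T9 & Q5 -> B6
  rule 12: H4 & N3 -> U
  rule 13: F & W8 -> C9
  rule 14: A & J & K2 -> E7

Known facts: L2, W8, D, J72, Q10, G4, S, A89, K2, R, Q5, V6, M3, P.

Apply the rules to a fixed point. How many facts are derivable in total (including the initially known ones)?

Round 1 fires rule 3, rule 4, rule 5, rule 6, rule 7, giving F, A, D85, J, N3.
Round 2 fires rule 8, rule 13, rule 14, giving F51, C9, E7.
Round 3 fires rule 10, giving T9.
Round 4 fires rule 11, giving B6.
Round 5 fires rule 1, giving H4.
Round 6 fires rule 12, giving U.
Closure: {A, A89, B6, C9, D, D85, E7, F, F51, G4, H4, J, J72, K2, L2, M3, N3, P, Q10, Q5, R, S, T9, U, V6, W8} — 26 facts.

26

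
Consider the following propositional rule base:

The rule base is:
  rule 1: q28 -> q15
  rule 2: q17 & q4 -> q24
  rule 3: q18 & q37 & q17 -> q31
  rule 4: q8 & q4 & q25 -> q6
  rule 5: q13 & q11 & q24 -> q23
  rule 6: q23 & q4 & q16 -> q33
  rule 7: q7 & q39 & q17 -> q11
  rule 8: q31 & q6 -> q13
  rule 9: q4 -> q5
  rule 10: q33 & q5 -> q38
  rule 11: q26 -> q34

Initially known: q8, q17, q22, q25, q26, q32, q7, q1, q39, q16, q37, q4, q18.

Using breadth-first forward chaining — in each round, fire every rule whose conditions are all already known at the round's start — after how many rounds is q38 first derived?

Round 1: rule 2 [q17 & q4 -> q24]; rule 3 [q18 & q37 & q17 -> q31]; rule 4 [q8 & q4 & q25 -> q6]; rule 7 [q7 & q39 & q17 -> q11]; rule 9 [q4 -> q5]; rule 11 [q26 -> q34]. New: q24, q31, q6, q11, q5, q34.
Round 2: rule 8 [q31 & q6 -> q13]. New: q13.
Round 3: rule 5 [q13 & q11 & q24 -> q23]. New: q23.
Round 4: rule 6 [q23 & q4 & q16 -> q33]. New: q33.
Round 5: rule 10 [q33 & q5 -> q38]. New: q38.
q38 first appears in round 5.

5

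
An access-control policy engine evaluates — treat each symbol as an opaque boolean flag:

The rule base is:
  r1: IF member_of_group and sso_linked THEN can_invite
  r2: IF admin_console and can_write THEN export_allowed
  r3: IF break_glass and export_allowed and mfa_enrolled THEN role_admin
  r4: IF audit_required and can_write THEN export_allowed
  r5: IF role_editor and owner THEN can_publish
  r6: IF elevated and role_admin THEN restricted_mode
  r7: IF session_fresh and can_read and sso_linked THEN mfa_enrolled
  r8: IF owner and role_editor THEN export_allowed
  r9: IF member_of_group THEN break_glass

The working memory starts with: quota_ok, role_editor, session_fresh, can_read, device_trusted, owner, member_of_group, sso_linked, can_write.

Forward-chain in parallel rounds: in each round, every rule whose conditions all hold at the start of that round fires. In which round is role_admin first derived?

2

[1] r1 [IF member_of_group and sso_linked THEN can_invite]; r5 [IF role_editor and owner THEN can_publish]; r7 [IF session_fresh and can_read and sso_linked THEN mfa_enrolled]; r8 [IF owner and role_editor THEN export_allowed]; r9 [IF member_of_group THEN break_glass]. ⇒ new: can_invite, can_publish, mfa_enrolled, export_allowed, break_glass.
[2] r3 [IF break_glass and export_allowed and mfa_enrolled THEN role_admin]. ⇒ new: role_admin.
role_admin first appears in round 2.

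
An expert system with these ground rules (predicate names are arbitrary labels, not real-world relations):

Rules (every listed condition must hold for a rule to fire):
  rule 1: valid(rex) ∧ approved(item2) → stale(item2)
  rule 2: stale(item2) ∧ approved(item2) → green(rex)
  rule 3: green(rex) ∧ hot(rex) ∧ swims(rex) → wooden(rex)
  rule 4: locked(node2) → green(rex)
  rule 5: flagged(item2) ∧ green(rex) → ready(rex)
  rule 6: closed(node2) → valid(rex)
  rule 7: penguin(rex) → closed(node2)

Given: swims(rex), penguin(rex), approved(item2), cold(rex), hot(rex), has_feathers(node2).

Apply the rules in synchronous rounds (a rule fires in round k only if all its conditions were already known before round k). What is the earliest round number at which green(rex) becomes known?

4

Round 1: rule 7 [penguin(rex) → closed(node2)]. New: closed(node2).
Round 2: rule 6 [closed(node2) → valid(rex)]. New: valid(rex).
Round 3: rule 1 [valid(rex) ∧ approved(item2) → stale(item2)]. New: stale(item2).
Round 4: rule 2 [stale(item2) ∧ approved(item2) → green(rex)]. New: green(rex).
green(rex) first appears in round 4.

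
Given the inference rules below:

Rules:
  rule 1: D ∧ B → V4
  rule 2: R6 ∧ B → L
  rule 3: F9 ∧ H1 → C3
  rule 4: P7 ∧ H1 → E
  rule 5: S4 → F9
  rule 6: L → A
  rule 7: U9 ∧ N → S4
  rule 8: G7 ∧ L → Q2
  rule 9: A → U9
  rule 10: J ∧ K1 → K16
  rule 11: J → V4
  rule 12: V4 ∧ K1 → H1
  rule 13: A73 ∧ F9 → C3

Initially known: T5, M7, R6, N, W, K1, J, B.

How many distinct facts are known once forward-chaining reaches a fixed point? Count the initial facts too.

17

Round 1: rule 2 [R6 ∧ B → L]; rule 10 [J ∧ K1 → K16]; rule 11 [J → V4]. Adds L, K16, V4.
Round 2: rule 6 [L → A]; rule 12 [V4 ∧ K1 → H1]. Adds A, H1.
Round 3: rule 9 [A → U9]. Adds U9.
Round 4: rule 7 [U9 ∧ N → S4]. Adds S4.
Round 5: rule 5 [S4 → F9]. Adds F9.
Round 6: rule 3 [F9 ∧ H1 → C3]. Adds C3.
Closure: {A, B, C3, F9, H1, J, K1, K16, L, M7, N, R6, S4, T5, U9, V4, W} — 17 facts.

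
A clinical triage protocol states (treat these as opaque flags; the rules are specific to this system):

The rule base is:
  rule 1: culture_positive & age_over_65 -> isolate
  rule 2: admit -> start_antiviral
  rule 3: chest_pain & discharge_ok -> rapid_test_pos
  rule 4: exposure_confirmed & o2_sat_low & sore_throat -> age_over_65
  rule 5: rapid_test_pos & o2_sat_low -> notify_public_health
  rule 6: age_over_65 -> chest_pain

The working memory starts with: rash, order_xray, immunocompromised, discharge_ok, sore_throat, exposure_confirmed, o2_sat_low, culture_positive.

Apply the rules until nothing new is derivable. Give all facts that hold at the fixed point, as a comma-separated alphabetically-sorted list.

age_over_65, chest_pain, culture_positive, discharge_ok, exposure_confirmed, immunocompromised, isolate, notify_public_health, o2_sat_low, order_xray, rapid_test_pos, rash, sore_throat

Round 1 fires rule 4, giving age_over_65.
Round 2 fires rule 1, rule 6, giving isolate, chest_pain.
Round 3 fires rule 3, giving rapid_test_pos.
Round 4 fires rule 5, giving notify_public_health.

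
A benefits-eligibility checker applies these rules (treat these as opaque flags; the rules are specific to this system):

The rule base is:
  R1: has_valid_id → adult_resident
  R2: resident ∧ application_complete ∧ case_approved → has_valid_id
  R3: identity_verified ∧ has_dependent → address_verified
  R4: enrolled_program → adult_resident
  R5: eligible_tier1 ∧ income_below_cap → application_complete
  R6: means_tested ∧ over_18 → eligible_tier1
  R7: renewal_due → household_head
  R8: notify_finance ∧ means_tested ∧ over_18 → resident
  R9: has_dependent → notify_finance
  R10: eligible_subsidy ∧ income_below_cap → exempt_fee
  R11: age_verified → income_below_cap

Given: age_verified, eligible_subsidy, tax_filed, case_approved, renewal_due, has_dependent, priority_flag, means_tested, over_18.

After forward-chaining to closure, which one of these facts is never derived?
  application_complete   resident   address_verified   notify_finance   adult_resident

Round 1: R6 [means_tested ∧ over_18 → eligible_tier1]; R7 [renewal_due → household_head]; R9 [has_dependent → notify_finance]; R11 [age_verified → income_below_cap]. Adds eligible_tier1, household_head, notify_finance, income_below_cap.
Round 2: R5 [eligible_tier1 ∧ income_below_cap → application_complete]; R8 [notify_finance ∧ means_tested ∧ over_18 → resident]; R10 [eligible_subsidy ∧ income_below_cap → exempt_fee]. Adds application_complete, resident, exempt_fee.
Round 3: R2 [resident ∧ application_complete ∧ case_approved → has_valid_id]. Adds has_valid_id.
Round 4: R1 [has_valid_id → adult_resident]. Adds adult_resident.
Derived: application_complete (round 2), adult_resident (round 4), resident (round 2), notify_finance (round 1). address_verified never appears in any round.

address_verified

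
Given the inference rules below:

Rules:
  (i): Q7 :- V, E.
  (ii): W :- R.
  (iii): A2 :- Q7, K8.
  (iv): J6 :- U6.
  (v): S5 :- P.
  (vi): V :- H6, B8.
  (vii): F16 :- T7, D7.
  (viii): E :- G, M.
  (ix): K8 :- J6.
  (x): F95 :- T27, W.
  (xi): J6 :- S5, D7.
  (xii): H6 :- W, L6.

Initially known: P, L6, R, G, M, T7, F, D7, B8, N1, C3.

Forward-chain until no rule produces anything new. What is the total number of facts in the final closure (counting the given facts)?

21

Round 1 — (ii), (v), (vii), (viii), derive W, S5, F16, E.
Round 2 — (xi), (xii), derive J6, H6.
Round 3 — (vi), (ix), derive V, K8.
Round 4 — (i), derive Q7.
Round 5 — (iii), derive A2.
Closure: {A2, B8, C3, D7, E, F, F16, G, H6, J6, K8, L6, M, N1, P, Q7, R, S5, T7, V, W} — 21 facts.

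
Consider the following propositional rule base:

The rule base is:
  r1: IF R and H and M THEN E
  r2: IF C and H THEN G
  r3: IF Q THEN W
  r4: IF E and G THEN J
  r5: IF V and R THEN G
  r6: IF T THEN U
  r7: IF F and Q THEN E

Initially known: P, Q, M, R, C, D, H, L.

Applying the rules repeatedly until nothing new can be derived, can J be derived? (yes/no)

yes

Round 1 — r1, r2, r3, derive E, G, W.
Round 2 — r4, derive J.
J appears in round 2, so it is derivable.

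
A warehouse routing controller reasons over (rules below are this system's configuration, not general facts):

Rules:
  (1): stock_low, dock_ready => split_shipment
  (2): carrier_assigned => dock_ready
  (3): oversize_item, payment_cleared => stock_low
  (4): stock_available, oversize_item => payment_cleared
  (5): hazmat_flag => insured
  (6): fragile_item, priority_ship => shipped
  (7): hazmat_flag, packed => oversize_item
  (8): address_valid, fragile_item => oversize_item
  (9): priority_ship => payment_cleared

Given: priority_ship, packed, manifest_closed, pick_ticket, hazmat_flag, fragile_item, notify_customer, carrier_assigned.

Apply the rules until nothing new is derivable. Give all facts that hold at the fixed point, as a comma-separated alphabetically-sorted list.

carrier_assigned, dock_ready, fragile_item, hazmat_flag, insured, manifest_closed, notify_customer, oversize_item, packed, payment_cleared, pick_ticket, priority_ship, shipped, split_shipment, stock_low

Round 1 — (2), (5), (6), (7), (9), derive dock_ready, insured, shipped, oversize_item, payment_cleared.
Round 2 — (3), derive stock_low.
Round 3 — (1), derive split_shipment.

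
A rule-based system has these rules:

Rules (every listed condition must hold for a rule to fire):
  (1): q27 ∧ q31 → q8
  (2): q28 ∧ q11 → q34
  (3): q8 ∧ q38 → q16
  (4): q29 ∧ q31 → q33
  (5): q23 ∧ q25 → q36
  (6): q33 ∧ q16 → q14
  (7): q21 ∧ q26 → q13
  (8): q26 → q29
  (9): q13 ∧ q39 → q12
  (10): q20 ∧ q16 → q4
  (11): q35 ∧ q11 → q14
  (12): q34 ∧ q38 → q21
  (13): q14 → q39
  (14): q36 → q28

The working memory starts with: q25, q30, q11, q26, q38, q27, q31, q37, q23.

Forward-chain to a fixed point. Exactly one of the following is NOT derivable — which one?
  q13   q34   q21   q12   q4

q4

Round 1: (1) [q27 ∧ q31 → q8]; (5) [q23 ∧ q25 → q36]; (8) [q26 → q29]. Adds q8, q36, q29.
Round 2: (3) [q8 ∧ q38 → q16]; (4) [q29 ∧ q31 → q33]; (14) [q36 → q28]. Adds q16, q33, q28.
Round 3: (2) [q28 ∧ q11 → q34]; (6) [q33 ∧ q16 → q14]. Adds q34, q14.
Round 4: (12) [q34 ∧ q38 → q21]; (13) [q14 → q39]. Adds q21, q39.
Round 5: (7) [q21 ∧ q26 → q13]. Adds q13.
Round 6: (9) [q13 ∧ q39 → q12]. Adds q12.
Derived: q13 (round 5), q21 (round 4), q12 (round 6), q34 (round 3). q4 never appears in any round.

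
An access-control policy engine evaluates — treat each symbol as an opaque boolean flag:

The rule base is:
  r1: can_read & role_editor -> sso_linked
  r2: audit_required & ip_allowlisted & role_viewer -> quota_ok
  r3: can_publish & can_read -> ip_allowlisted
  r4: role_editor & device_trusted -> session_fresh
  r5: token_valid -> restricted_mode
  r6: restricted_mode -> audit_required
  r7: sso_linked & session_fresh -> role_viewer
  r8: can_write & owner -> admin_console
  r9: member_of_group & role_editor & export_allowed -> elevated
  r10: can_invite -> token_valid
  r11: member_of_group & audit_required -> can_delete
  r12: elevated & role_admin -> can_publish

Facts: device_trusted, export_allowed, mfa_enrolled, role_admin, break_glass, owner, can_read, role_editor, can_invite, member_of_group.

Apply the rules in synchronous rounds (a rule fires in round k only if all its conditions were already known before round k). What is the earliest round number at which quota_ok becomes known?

4

Round 1 — r1, r4, r9, r10, derive sso_linked, session_fresh, elevated, token_valid.
Round 2 — r5, r7, r12, derive restricted_mode, role_viewer, can_publish.
Round 3 — r3, r6, derive ip_allowlisted, audit_required.
Round 4 — r2, r11, derive quota_ok, can_delete.
quota_ok first appears in round 4.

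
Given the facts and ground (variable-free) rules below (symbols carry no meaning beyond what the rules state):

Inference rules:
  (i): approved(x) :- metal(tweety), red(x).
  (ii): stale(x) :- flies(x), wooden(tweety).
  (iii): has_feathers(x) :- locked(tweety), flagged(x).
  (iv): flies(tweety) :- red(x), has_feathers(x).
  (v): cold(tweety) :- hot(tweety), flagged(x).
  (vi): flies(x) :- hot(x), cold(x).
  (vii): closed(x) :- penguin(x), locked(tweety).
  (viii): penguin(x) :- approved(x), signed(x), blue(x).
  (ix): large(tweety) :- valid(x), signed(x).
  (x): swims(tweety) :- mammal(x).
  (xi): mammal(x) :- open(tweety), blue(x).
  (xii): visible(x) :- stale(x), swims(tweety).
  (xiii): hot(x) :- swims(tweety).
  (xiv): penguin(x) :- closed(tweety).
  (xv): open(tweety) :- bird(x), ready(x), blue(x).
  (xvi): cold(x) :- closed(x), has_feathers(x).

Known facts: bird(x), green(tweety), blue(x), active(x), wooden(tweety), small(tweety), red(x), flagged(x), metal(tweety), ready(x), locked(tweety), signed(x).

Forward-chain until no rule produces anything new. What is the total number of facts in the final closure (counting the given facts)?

Round 1: (i) [approved(x) :- metal(tweety), red(x).]; (iii) [has_feathers(x) :- locked(tweety), flagged(x).]; (xv) [open(tweety) :- bird(x), ready(x), blue(x).]. Adds approved(x), has_feathers(x), open(tweety).
Round 2: (iv) [flies(tweety) :- red(x), has_feathers(x).]; (viii) [penguin(x) :- approved(x), signed(x), blue(x).]; (xi) [mammal(x) :- open(tweety), blue(x).]. Adds flies(tweety), penguin(x), mammal(x).
Round 3: (vii) [closed(x) :- penguin(x), locked(tweety).]; (x) [swims(tweety) :- mammal(x).]. Adds closed(x), swims(tweety).
Round 4: (xiii) [hot(x) :- swims(tweety).]; (xvi) [cold(x) :- closed(x), has_feathers(x).]. Adds hot(x), cold(x).
Round 5: (vi) [flies(x) :- hot(x), cold(x).]. Adds flies(x).
Round 6: (ii) [stale(x) :- flies(x), wooden(tweety).]. Adds stale(x).
Round 7: (xii) [visible(x) :- stale(x), swims(tweety).]. Adds visible(x).
Closure: {active(x), approved(x), bird(x), blue(x), closed(x), cold(x), flagged(x), flies(tweety), flies(x), green(tweety), has_feathers(x), hot(x), locked(tweety), mammal(x), metal(tweety), open(tweety), penguin(x), ready(x), red(x), signed(x), small(tweety), stale(x), swims(tweety), visible(x), wooden(tweety)} — 25 facts.

25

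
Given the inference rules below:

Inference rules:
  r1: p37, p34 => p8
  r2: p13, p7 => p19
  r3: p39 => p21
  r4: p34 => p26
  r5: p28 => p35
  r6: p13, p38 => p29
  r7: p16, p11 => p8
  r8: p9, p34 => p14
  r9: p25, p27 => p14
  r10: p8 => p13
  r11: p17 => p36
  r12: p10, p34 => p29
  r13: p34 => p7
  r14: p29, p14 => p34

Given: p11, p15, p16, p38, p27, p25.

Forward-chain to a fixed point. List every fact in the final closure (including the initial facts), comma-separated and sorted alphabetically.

Round 1 fires r7, r9, giving p8, p14.
Round 2 fires r10, giving p13.
Round 3 fires r6, giving p29.
Round 4 fires r14, giving p34.
Round 5 fires r4, r13, giving p26, p7.
Round 6 fires r2, giving p19.

p11, p13, p14, p15, p16, p19, p25, p26, p27, p29, p34, p38, p7, p8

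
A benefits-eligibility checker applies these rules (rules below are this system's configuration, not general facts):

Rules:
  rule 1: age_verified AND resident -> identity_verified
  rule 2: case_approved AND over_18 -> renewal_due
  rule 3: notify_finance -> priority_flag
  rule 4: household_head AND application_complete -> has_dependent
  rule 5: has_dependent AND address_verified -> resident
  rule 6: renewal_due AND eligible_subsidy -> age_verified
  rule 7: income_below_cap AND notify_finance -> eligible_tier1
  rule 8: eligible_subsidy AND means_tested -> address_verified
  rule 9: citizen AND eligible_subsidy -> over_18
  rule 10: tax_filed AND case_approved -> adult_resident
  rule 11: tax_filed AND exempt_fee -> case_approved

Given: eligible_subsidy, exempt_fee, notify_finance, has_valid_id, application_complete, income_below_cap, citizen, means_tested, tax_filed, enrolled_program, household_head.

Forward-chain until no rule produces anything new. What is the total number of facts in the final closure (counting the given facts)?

Round 1: rule 3 [notify_finance -> priority_flag]; rule 4 [household_head AND application_complete -> has_dependent]; rule 7 [income_below_cap AND notify_finance -> eligible_tier1]; rule 8 [eligible_subsidy AND means_tested -> address_verified]; rule 9 [citizen AND eligible_subsidy -> over_18]; rule 11 [tax_filed AND exempt_fee -> case_approved]. New: priority_flag, has_dependent, eligible_tier1, address_verified, over_18, case_approved.
Round 2: rule 2 [case_approved AND over_18 -> renewal_due]; rule 5 [has_dependent AND address_verified -> resident]; rule 10 [tax_filed AND case_approved -> adult_resident]. New: renewal_due, resident, adult_resident.
Round 3: rule 6 [renewal_due AND eligible_subsidy -> age_verified]. New: age_verified.
Round 4: rule 1 [age_verified AND resident -> identity_verified]. New: identity_verified.
Closure: {address_verified, adult_resident, age_verified, application_complete, case_approved, citizen, eligible_subsidy, eligible_tier1, enrolled_program, exempt_fee, has_dependent, has_valid_id, household_head, identity_verified, income_below_cap, means_tested, notify_finance, over_18, priority_flag, renewal_due, resident, tax_filed} — 22 facts.

22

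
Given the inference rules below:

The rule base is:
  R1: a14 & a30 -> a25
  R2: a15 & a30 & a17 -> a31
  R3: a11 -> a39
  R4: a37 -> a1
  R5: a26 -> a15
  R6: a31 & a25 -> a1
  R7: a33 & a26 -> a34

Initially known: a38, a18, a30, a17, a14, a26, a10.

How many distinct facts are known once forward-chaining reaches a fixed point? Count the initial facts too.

Round 1 fires R1, R5, giving a25, a15.
Round 2 fires R2, giving a31.
Round 3 fires R6, giving a1.
Closure: {a1, a10, a14, a15, a17, a18, a25, a26, a30, a31, a38} — 11 facts.

11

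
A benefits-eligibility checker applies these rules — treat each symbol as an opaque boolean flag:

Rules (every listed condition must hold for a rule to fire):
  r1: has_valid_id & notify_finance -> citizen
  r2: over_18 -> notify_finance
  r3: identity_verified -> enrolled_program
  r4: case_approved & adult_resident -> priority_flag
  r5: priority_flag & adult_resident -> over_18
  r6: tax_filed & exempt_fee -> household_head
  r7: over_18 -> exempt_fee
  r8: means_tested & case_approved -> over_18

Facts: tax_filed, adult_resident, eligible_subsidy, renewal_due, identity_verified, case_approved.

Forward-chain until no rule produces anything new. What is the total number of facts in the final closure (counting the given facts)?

Round 1: r3 [identity_verified -> enrolled_program]; r4 [case_approved & adult_resident -> priority_flag]. Adds enrolled_program, priority_flag.
Round 2: r5 [priority_flag & adult_resident -> over_18]. Adds over_18.
Round 3: r2 [over_18 -> notify_finance]; r7 [over_18 -> exempt_fee]. Adds notify_finance, exempt_fee.
Round 4: r6 [tax_filed & exempt_fee -> household_head]. Adds household_head.
Closure: {adult_resident, case_approved, eligible_subsidy, enrolled_program, exempt_fee, household_head, identity_verified, notify_finance, over_18, priority_flag, renewal_due, tax_filed} — 12 facts.

12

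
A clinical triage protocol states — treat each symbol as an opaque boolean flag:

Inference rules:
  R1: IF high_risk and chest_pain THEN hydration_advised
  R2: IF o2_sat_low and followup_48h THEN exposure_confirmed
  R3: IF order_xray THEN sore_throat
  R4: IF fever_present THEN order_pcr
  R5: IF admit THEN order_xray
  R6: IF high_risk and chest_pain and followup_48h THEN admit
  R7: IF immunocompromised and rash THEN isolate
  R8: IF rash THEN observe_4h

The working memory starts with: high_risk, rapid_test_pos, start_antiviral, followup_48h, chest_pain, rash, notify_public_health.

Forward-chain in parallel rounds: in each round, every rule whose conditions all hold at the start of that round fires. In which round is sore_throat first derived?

3

Round 1 — R1, R6, R8, derive hydration_advised, admit, observe_4h.
Round 2 — R5, derive order_xray.
Round 3 — R3, derive sore_throat.
sore_throat first appears in round 3.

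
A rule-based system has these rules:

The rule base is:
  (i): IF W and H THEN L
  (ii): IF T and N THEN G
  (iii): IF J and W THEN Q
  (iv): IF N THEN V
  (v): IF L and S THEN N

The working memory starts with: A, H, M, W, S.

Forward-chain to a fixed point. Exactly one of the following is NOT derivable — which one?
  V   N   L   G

G

Round 1: (i) [IF W and H THEN L]. Adds L.
Round 2: (v) [IF L and S THEN N]. Adds N.
Round 3: (iv) [IF N THEN V]. Adds V.
Derived: N (round 2), L (round 1), V (round 3). G never appears in any round.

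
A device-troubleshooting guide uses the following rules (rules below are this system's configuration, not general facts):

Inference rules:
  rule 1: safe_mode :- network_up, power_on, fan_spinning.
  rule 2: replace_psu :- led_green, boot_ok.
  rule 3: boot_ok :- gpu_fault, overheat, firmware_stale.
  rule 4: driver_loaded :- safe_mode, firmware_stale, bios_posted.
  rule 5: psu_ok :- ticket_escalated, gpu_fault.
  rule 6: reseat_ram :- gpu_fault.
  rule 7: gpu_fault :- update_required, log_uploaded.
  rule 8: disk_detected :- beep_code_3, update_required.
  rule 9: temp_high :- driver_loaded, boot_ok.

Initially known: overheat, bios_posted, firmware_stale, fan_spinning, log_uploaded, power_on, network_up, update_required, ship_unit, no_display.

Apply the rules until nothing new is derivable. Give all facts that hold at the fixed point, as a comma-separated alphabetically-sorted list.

bios_posted, boot_ok, driver_loaded, fan_spinning, firmware_stale, gpu_fault, log_uploaded, network_up, no_display, overheat, power_on, reseat_ram, safe_mode, ship_unit, temp_high, update_required

Round 1 — rule 1, rule 7, derive safe_mode, gpu_fault.
Round 2 — rule 3, rule 4, rule 6, derive boot_ok, driver_loaded, reseat_ram.
Round 3 — rule 9, derive temp_high.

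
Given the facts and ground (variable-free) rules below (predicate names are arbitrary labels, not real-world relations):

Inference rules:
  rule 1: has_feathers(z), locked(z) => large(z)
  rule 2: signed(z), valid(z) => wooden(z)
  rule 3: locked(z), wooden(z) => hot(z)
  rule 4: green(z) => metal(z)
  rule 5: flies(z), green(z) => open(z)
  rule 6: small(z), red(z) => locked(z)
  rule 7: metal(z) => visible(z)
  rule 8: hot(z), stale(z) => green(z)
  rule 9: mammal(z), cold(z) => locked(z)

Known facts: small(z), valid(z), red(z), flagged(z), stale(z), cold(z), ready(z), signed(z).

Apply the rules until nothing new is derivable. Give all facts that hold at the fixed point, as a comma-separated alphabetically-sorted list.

cold(z), flagged(z), green(z), hot(z), locked(z), metal(z), ready(z), red(z), signed(z), small(z), stale(z), valid(z), visible(z), wooden(z)

Round 1 — rule 2, rule 6, derive wooden(z), locked(z).
Round 2 — rule 3, derive hot(z).
Round 3 — rule 8, derive green(z).
Round 4 — rule 4, derive metal(z).
Round 5 — rule 7, derive visible(z).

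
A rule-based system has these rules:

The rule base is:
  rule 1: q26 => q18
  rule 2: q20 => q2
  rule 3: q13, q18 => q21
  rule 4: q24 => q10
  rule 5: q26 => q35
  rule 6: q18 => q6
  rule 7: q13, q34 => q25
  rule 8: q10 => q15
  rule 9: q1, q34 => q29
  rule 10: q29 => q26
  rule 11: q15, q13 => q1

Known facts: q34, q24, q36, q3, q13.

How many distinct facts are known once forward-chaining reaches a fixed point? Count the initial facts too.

[1] rule 4 [q24 => q10]; rule 7 [q13, q34 => q25]. ⇒ new: q10, q25.
[2] rule 8 [q10 => q15]. ⇒ new: q15.
[3] rule 11 [q15, q13 => q1]. ⇒ new: q1.
[4] rule 9 [q1, q34 => q29]. ⇒ new: q29.
[5] rule 10 [q29 => q26]. ⇒ new: q26.
[6] rule 1 [q26 => q18]; rule 5 [q26 => q35]. ⇒ new: q18, q35.
[7] rule 3 [q13, q18 => q21]; rule 6 [q18 => q6]. ⇒ new: q21, q6.
Closure: {q1, q10, q13, q15, q18, q21, q24, q25, q26, q29, q3, q34, q35, q36, q6} — 15 facts.

15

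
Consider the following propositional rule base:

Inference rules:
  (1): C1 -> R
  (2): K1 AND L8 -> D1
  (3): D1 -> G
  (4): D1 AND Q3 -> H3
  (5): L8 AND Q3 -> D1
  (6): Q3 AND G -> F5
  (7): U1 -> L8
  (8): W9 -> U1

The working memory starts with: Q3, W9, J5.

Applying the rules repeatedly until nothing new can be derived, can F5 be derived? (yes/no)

yes

Round 1 — (8), derive U1.
Round 2 — (7), derive L8.
Round 3 — (5), derive D1.
Round 4 — (3), (4), derive G, H3.
Round 5 — (6), derive F5.
F5 appears in round 5, so it is derivable.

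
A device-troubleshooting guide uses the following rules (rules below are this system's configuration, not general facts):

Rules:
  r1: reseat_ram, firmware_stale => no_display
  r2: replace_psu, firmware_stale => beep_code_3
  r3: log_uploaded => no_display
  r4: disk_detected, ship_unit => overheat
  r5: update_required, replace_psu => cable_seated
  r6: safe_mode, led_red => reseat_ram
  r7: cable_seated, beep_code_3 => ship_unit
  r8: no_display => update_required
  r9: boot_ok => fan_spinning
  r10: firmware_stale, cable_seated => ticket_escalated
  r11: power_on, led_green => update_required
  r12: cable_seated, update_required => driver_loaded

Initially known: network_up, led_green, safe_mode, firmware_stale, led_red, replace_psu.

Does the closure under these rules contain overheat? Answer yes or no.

no

Round 1: r2 [replace_psu, firmware_stale => beep_code_3]; r6 [safe_mode, led_red => reseat_ram]. New: beep_code_3, reseat_ram.
Round 2: r1 [reseat_ram, firmware_stale => no_display]. New: no_display.
Round 3: r8 [no_display => update_required]. New: update_required.
Round 4: r5 [update_required, replace_psu => cable_seated]. New: cable_seated.
Round 5: r7 [cable_seated, beep_code_3 => ship_unit]; r10 [firmware_stale, cable_seated => ticket_escalated]; r12 [cable_seated, update_required => driver_loaded]. New: ship_unit, ticket_escalated, driver_loaded.
Fixed point reached. overheat is concluded only by r4; r4 needs disk_detected (never derived).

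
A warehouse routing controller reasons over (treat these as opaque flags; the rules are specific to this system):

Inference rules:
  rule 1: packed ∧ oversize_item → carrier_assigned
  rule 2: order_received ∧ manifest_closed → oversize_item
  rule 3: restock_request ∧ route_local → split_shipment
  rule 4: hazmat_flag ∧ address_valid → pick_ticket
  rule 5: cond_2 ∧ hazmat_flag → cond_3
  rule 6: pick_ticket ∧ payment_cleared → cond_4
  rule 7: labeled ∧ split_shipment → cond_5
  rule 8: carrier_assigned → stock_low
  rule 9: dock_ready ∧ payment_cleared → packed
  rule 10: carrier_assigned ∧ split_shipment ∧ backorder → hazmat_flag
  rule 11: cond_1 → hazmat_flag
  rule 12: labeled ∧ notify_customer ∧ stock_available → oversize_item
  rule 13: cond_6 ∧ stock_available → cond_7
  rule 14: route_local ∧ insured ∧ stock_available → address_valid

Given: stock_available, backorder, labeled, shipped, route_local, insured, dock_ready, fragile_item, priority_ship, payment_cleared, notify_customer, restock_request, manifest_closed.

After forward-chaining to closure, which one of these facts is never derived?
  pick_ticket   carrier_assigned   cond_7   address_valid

Round 1 fires rule 3, rule 9, rule 12, rule 14, giving split_shipment, packed, oversize_item, address_valid.
Round 2 fires rule 1, rule 7, giving carrier_assigned, cond_5.
Round 3 fires rule 8, rule 10, giving stock_low, hazmat_flag.
Round 4 fires rule 4, giving pick_ticket.
Round 5 fires rule 6, giving cond_4.
Derived: carrier_assigned (round 2), address_valid (round 1), pick_ticket (round 4). cond_7 never appears in any round.

cond_7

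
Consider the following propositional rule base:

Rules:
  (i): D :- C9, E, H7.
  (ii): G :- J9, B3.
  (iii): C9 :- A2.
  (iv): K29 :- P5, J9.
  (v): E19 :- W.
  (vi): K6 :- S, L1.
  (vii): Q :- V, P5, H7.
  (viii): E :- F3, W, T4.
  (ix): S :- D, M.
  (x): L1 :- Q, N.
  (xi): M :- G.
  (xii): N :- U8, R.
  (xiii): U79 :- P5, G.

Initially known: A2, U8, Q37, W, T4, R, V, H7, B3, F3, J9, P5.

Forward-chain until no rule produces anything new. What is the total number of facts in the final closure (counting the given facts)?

25

Round 1: (ii) [G :- J9, B3.]; (iii) [C9 :- A2.]; (iv) [K29 :- P5, J9.]; (v) [E19 :- W.]; (vii) [Q :- V, P5, H7.]; (viii) [E :- F3, W, T4.]; (xii) [N :- U8, R.]. New: G, C9, K29, E19, Q, E, N.
Round 2: (i) [D :- C9, E, H7.]; (x) [L1 :- Q, N.]; (xi) [M :- G.]; (xiii) [U79 :- P5, G.]. New: D, L1, M, U79.
Round 3: (ix) [S :- D, M.]. New: S.
Round 4: (vi) [K6 :- S, L1.]. New: K6.
Closure: {A2, B3, C9, D, E, E19, F3, G, H7, J9, K29, K6, L1, M, N, P5, Q, Q37, R, S, T4, U79, U8, V, W} — 25 facts.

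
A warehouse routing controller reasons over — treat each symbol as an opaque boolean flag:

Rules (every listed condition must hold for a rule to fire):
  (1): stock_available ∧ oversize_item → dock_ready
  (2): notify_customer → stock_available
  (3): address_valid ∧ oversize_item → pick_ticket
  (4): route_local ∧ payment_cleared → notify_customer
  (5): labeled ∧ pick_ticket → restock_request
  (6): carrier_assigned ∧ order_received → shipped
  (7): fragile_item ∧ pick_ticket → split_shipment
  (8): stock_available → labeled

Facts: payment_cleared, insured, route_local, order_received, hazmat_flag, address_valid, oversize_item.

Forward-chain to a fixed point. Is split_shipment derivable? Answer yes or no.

no

Round 1: (3) [address_valid ∧ oversize_item → pick_ticket]; (4) [route_local ∧ payment_cleared → notify_customer]. Adds pick_ticket, notify_customer.
Round 2: (2) [notify_customer → stock_available]. Adds stock_available.
Round 3: (1) [stock_available ∧ oversize_item → dock_ready]; (8) [stock_available → labeled]. Adds dock_ready, labeled.
Round 4: (5) [labeled ∧ pick_ticket → restock_request]. Adds restock_request.
Fixed point reached. split_shipment is concluded only by (7); (7) needs fragile_item (never derived).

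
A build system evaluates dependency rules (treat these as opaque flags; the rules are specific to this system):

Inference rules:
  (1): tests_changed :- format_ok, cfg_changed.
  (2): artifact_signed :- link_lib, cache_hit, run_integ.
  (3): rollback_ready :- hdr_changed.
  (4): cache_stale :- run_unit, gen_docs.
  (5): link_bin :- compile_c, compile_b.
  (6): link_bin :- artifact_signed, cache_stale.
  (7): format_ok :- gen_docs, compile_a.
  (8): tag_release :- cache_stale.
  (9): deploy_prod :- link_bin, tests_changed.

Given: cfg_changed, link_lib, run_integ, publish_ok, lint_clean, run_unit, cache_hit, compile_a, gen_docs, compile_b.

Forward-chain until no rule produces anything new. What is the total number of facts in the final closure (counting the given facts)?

17

[1] (2) [artifact_signed :- link_lib, cache_hit, run_integ.]; (4) [cache_stale :- run_unit, gen_docs.]; (7) [format_ok :- gen_docs, compile_a.]. ⇒ new: artifact_signed, cache_stale, format_ok.
[2] (1) [tests_changed :- format_ok, cfg_changed.]; (6) [link_bin :- artifact_signed, cache_stale.]; (8) [tag_release :- cache_stale.]. ⇒ new: tests_changed, link_bin, tag_release.
[3] (9) [deploy_prod :- link_bin, tests_changed.]. ⇒ new: deploy_prod.
Closure: {artifact_signed, cache_hit, cache_stale, cfg_changed, compile_a, compile_b, deploy_prod, format_ok, gen_docs, link_bin, link_lib, lint_clean, publish_ok, run_integ, run_unit, tag_release, tests_changed} — 17 facts.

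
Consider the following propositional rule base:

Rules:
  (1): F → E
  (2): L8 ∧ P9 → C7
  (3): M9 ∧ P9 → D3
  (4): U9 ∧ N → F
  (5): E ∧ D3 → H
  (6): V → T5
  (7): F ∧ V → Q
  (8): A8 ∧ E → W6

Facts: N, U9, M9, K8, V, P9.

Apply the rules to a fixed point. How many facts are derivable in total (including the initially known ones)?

12

Round 1 — (3), (4), (6), derive D3, F, T5.
Round 2 — (1), (7), derive E, Q.
Round 3 — (5), derive H.
Closure: {D3, E, F, H, K8, M9, N, P9, Q, T5, U9, V} — 12 facts.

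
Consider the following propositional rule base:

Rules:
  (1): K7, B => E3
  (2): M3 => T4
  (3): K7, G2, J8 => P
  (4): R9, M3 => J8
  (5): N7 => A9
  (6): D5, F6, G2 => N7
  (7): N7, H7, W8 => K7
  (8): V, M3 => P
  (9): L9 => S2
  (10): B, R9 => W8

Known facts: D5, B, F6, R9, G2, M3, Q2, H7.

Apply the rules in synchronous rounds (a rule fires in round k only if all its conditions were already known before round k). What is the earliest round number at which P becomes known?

3

Round 1: (2) [M3 => T4]; (4) [R9, M3 => J8]; (6) [D5, F6, G2 => N7]; (10) [B, R9 => W8]. Adds T4, J8, N7, W8.
Round 2: (5) [N7 => A9]; (7) [N7, H7, W8 => K7]. Adds A9, K7.
Round 3: (1) [K7, B => E3]; (3) [K7, G2, J8 => P]. Adds E3, P.
P first appears in round 3.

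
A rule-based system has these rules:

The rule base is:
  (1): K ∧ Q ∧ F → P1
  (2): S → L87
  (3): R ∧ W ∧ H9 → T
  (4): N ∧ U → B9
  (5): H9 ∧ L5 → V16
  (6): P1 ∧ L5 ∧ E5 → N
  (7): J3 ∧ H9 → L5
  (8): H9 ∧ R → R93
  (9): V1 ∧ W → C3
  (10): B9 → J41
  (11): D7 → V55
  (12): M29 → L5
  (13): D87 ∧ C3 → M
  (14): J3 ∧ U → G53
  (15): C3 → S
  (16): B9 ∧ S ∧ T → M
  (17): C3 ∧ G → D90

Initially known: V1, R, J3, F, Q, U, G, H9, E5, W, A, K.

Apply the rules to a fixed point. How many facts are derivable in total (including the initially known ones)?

26

[1] (1) [K ∧ Q ∧ F → P1]; (3) [R ∧ W ∧ H9 → T]; (7) [J3 ∧ H9 → L5]; (8) [H9 ∧ R → R93]; (9) [V1 ∧ W → C3]; (14) [J3 ∧ U → G53]. ⇒ new: P1, T, L5, R93, C3, G53.
[2] (5) [H9 ∧ L5 → V16]; (6) [P1 ∧ L5 ∧ E5 → N]; (15) [C3 → S]; (17) [C3 ∧ G → D90]. ⇒ new: V16, N, S, D90.
[3] (2) [S → L87]; (4) [N ∧ U → B9]. ⇒ new: L87, B9.
[4] (10) [B9 → J41]; (16) [B9 ∧ S ∧ T → M]. ⇒ new: J41, M.
Closure: {A, B9, C3, D90, E5, F, G, G53, H9, J3, J41, K, L5, L87, M, N, P1, Q, R, R93, S, T, U, V1, V16, W} — 26 facts.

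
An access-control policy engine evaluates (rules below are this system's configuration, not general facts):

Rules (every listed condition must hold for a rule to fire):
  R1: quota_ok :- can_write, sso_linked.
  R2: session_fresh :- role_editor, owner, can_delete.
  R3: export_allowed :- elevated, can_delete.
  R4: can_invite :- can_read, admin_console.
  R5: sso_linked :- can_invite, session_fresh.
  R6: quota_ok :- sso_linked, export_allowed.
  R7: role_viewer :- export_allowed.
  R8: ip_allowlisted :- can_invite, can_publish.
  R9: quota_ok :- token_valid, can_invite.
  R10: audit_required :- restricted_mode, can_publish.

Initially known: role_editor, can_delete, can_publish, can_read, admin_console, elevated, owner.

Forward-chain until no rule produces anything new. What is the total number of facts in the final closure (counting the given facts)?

Round 1: R2 [session_fresh :- role_editor, owner, can_delete.]; R3 [export_allowed :- elevated, can_delete.]; R4 [can_invite :- can_read, admin_console.]. New: session_fresh, export_allowed, can_invite.
Round 2: R5 [sso_linked :- can_invite, session_fresh.]; R7 [role_viewer :- export_allowed.]; R8 [ip_allowlisted :- can_invite, can_publish.]. New: sso_linked, role_viewer, ip_allowlisted.
Round 3: R6 [quota_ok :- sso_linked, export_allowed.]. New: quota_ok.
Closure: {admin_console, can_delete, can_invite, can_publish, can_read, elevated, export_allowed, ip_allowlisted, owner, quota_ok, role_editor, role_viewer, session_fresh, sso_linked} — 14 facts.

14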